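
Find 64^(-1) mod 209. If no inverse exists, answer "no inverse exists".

Extended Euclidean algorithm:
209 = 3*64 + 17
64 = 3*17 + 13
17 = 1*13 + 4
13 = 3*4 + 1
4 = 4*1 + 0
The gcd is 1. Working backward:
1 = 13 − 3·4
1 = −3·17 + 4·13
1 = 4·64 − 15·17
1 = −15·209 + 49·64
So 64·49 ≡ 1 (mod 209).

49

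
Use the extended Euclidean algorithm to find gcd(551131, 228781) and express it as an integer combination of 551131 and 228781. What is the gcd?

7

Euclidean algorithm:
551131 = 2×228781 + 93569
228781 = 2×93569 + 41643
93569 = 2×41643 + 10283
41643 = 4×10283 + 511
10283 = 20×511 + 63
511 = 8×63 + 7
63 = 9×7 + 0
gcd(551131, 228781) = 7.
Express as a combination:
7 = 511 − 8·63
7 = −8·10283 + 161·511
7 = 161·41643 − 652·10283
7 = −652·93569 + 1465·41643
7 = 1465·228781 − 3582·93569
7 = −3582·551131 + 8629·228781
So 7 = (-3582)·551131 + (8629)·228781.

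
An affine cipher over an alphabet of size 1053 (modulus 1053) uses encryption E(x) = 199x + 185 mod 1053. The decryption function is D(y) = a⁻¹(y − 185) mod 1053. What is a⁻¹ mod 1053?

127

Run Euclid on (1053, 199):
1053 = 5·199 + 58
199 = 3·58 + 25
58 = 2·25 + 8
25 = 3·8 + 1
8 = 8·1 + 0
The gcd is 1. Working backward:
1 = 25 − 3·8
1 = −3·58 + 7·25
1 = 7·199 − 24·58
1 = −24·1053 + 127·199
So 199·127 ≡ 1 (mod 1053).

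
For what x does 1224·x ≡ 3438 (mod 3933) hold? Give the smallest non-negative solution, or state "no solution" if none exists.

First find gcd(1224, 3933):
3933 = 3*1224 + 261
1224 = 4*261 + 180
261 = 1*180 + 81
180 = 2*81 + 18
81 = 4*18 + 9
18 = 2*9 + 0
gcd = 9 and 9 | 3438, so solutions exist. Divide through by 9: 136x ≡ 382 (mod 437).
Now find 136⁻¹ mod 437:
437 = 3×136 + 29
136 = 4×29 + 20
29 = 1×20 + 9
20 = 2×9 + 2
9 = 4×2 + 1
2 = 2×1 + 0
Back-substitute:
1 = 9 − 4·2
1 = −4·20 + 9·9
1 = 9·29 − 13·20
1 = −13·136 + 61·29
1 = 61·437 − 196·136
So 136·(-196) ≡ 1 (mod 437), i.e. 136⁻¹ ≡ 241.
Then x ≡ 241·382 ≡ 292 (mod 437); the smallest non-negative solution is x = 292.

292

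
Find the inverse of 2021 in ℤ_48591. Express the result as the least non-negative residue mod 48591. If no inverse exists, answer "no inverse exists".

41330

Run Euclid on (48591, 2021):
48591 = 24·2021 + 87
2021 = 23·87 + 20
87 = 4·20 + 7
20 = 2·7 + 6
7 = 1·6 + 1
6 = 6·1 + 0
gcd = 1, so the inverse exists. Back-substitute:
1 = 7 − 6
1 = −20 + 3·7
1 = 3·87 − 13·20
1 = −13·2021 + 302·87
1 = 302·48591 − 7261·2021
So 2021·(-7261) ≡ 1 (mod 48591), and -7261 ≡ 41330 (mod 48591).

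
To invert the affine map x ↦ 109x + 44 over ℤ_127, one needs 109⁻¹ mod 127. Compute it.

Extended Euclidean algorithm:
127 = 1×109 + 18
109 = 6×18 + 1
18 = 18×1 + 0
Since gcd(109, 127) = 1, back-substitute to write 1 as a combination:
1 = 109 − 6·18
1 = −6·127 + 7·109
So 109·7 ≡ 1 (mod 127).

7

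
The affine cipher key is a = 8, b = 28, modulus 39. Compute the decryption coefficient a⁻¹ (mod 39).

5

Apply the Euclidean algorithm to 39 and 8:
39 = 4*8 + 7
8 = 1*7 + 1
7 = 7*1 + 0
gcd = 1, so the inverse exists. Back-substitute:
1 = 8 − 7
1 = −39 + 5·8
So 8·5 ≡ 1 (mod 39).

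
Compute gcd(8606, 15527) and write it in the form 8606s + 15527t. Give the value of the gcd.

1

Repeated division:
15527 = 1·8606 + 6921
8606 = 1·6921 + 1685
6921 = 4·1685 + 181
1685 = 9·181 + 56
181 = 3·56 + 13
56 = 4·13 + 4
13 = 3·4 + 1
4 = 4·1 + 0
gcd(8606, 15527) = 1.
Working backward:
1 = 13 − 3·4
1 = −3·56 + 13·13
1 = 13·181 − 42·56
1 = −42·1685 + 391·181
1 = 391·6921 − 1606·1685
1 = −1606·8606 + 1997·6921
1 = 1997·15527 − 3603·8606
So 1 = (1997)·15527 + (-3603)·8606.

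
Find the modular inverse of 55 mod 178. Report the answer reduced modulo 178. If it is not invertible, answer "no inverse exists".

123

gcd(178, 55) by repeated division:
178 = 3·55 + 13
55 = 4·13 + 3
13 = 4·3 + 1
3 = 3·1 + 0
The gcd is 1. Working backward:
1 = 13 − 4·3
1 = −4·55 + 17·13
1 = 17·178 − 55·55
Thus 55·(-55) ≡ 1 (mod 178); reducing, -55 mod 178 = 123.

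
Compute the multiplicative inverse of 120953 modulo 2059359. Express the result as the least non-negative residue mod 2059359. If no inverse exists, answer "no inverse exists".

1158797

Run Euclid on (2059359, 120953):
2059359 = 17*120953 + 3158
120953 = 38*3158 + 949
3158 = 3*949 + 311
949 = 3*311 + 16
311 = 19*16 + 7
16 = 2*7 + 2
7 = 3*2 + 1
2 = 2*1 + 0
Since gcd(120953, 2059359) = 1, back-substitute to write 1 as a combination:
1 = 7 − 3·2
1 = −3·16 + 7·7
1 = 7·311 − 136·16
1 = −136·949 + 415·311
1 = 415·3158 − 1381·949
1 = −1381·120953 + 52893·3158
1 = 52893·2059359 − 900562·120953
Hence 120953⁻¹ ≡ -900562 ≡ 1158797 (mod 2059359).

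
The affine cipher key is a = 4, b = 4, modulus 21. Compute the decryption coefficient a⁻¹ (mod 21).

16

Run Euclid on (21, 4):
21 = 5·4 + 1
4 = 4·1 + 0
Since gcd(4, 21) = 1, back-substitute to write 1 as a combination:
1 = 21 − 5·4
So 4·(-5) ≡ 1 (mod 21), and -5 ≡ 16 (mod 21).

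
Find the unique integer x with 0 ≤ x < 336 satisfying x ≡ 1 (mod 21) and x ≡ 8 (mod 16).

232

Write x = 1 + 21·k. Then 21·k ≡ 8 − 1 ≡ 7 (mod 16).
Need 21⁻¹ mod 16. Extended Euclid on (16, 5):
16 = 3·5 + 1
5 = 5·1 + 0
Back-substitute:
1 = 16 − 3·5
21⁻¹ ≡ 13 (mod 16), so k ≡ 13·7 ≡ 11 (mod 16).
x = 1 + 21·11 = 232.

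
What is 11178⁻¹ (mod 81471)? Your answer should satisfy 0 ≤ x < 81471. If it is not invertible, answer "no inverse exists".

Euclidean algorithm on 81471, 11178:
81471 = 7×11178 + 3225
11178 = 3×3225 + 1503
3225 = 2×1503 + 219
1503 = 6×219 + 189
219 = 1×189 + 30
189 = 6×30 + 9
30 = 3×9 + 3
9 = 3×3 + 0
Since gcd = 3 > 1, 11178 is not a unit mod 81471.

no inverse exists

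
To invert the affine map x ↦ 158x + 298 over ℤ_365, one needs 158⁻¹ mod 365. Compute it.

Run Euclid on (365, 158):
365 = 2*158 + 49
158 = 3*49 + 11
49 = 4*11 + 5
11 = 2*5 + 1
5 = 5*1 + 0
Since gcd(158, 365) = 1, back-substitute to write 1 as a combination:
1 = 11 − 2·5
1 = −2·49 + 9·11
1 = 9·158 − 29·49
1 = −29·365 + 67·158
So 158·67 ≡ 1 (mod 365).

67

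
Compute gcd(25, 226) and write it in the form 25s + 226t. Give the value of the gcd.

Apply Euclid's algorithm to 226 and 25:
226 = 9×25 + 1
25 = 25×1 + 0
gcd(25, 226) = 1.
Working backward:
1 = 226 − 9·25
So 1 = (1)·226 + (-9)·25.

1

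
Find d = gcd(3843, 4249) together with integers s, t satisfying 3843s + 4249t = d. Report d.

Apply Euclid's algorithm to 4249 and 3843:
4249 = 1×3843 + 406
3843 = 9×406 + 189
406 = 2×189 + 28
189 = 6×28 + 21
28 = 1×21 + 7
21 = 3×7 + 0
gcd(3843, 4249) = 7.
Express as a combination:
7 = 28 − 21
7 = −189 + 7·28
7 = 7·406 − 15·189
7 = −15·3843 + 142·406
7 = 142·4249 − 157·3843
So 7 = (142)·4249 + (-157)·3843.

7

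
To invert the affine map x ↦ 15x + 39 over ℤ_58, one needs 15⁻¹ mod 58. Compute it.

Apply the Euclidean algorithm to 58 and 15:
58 = 3*15 + 13
15 = 1*13 + 2
13 = 6*2 + 1
2 = 2*1 + 0
The gcd is 1. Working backward:
1 = 13 − 6·2
1 = −6·15 + 7·13
1 = 7·58 − 27·15
Hence 15⁻¹ ≡ -27 ≡ 31 (mod 58).

31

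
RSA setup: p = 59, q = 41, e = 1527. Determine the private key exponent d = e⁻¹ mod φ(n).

φ(n) = (p−1)(q−1) = 58·40 = 2320.
Need d with 1527·d ≡ 1 (mod 2320). Apply the extended Euclidean algorithm:
2320 = 1×1527 + 793
1527 = 1×793 + 734
793 = 1×734 + 59
734 = 12×59 + 26
59 = 2×26 + 7
26 = 3×7 + 5
7 = 1×5 + 2
5 = 2×2 + 1
2 = 2×1 + 0
Back-substitute:
1 = 5 − 2·2
1 = −2·7 + 3·5
1 = 3·26 − 11·7
1 = −11·59 + 25·26
1 = 25·734 − 311·59
1 = −311·793 + 336·734
1 = 336·1527 − 647·793
1 = −647·2320 + 983·1527
So 1527·983 ≡ 1 (mod 2320), hence d = 983.

983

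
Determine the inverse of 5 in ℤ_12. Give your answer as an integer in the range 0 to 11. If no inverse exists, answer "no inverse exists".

5

Apply the Euclidean algorithm to 12 and 5:
12 = 2×5 + 2
5 = 2×2 + 1
2 = 2×1 + 0
Since gcd(5, 12) = 1, back-substitute to write 1 as a combination:
1 = 5 − 2·2
1 = −2·12 + 5·5
So 5·5 ≡ 1 (mod 12).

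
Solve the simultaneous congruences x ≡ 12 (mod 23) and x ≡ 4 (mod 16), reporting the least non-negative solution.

Write x = 12 + 23·k. Then 23·k ≡ 4 − 12 ≡ 8 (mod 16).
Need 23⁻¹ mod 16. Extended Euclid on (16, 7):
16 = 2*7 + 2
7 = 3*2 + 1
2 = 2*1 + 0
Back-substitute:
1 = 7 − 3·2
1 = −3·16 + 7·7
23⁻¹ ≡ 7 (mod 16), so k ≡ 7·8 ≡ 8 (mod 16).
x = 12 + 23·8 = 196.

196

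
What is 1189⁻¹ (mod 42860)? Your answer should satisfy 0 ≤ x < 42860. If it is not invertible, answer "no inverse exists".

9949

Apply the Euclidean algorithm to 42860 and 1189:
42860 = 36·1189 + 56
1189 = 21·56 + 13
56 = 4·13 + 4
13 = 3·4 + 1
4 = 4·1 + 0
The gcd is 1. Working backward:
1 = 13 − 3·4
1 = −3·56 + 13·13
1 = 13·1189 − 276·56
1 = −276·42860 + 9949·1189
So 1189·9949 ≡ 1 (mod 42860).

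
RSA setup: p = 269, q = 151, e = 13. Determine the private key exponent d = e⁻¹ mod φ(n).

φ(n) = (p−1)(q−1) = 268·150 = 40200.
Need d with 13·d ≡ 1 (mod 40200). Apply the extended Euclidean algorithm:
40200 = 3092·13 + 4
13 = 3·4 + 1
4 = 4·1 + 0
Back-substitute:
1 = 13 − 3·4
1 = −3·40200 + 9277·13
So 13·9277 ≡ 1 (mod 40200), hence d = 9277.

9277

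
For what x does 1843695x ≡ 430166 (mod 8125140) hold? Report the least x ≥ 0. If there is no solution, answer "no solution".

no solution

gcd(1843695, 8125140):
8125140 = 4×1843695 + 750360
1843695 = 2×750360 + 342975
750360 = 2×342975 + 64410
342975 = 5×64410 + 20925
64410 = 3×20925 + 1635
20925 = 12×1635 + 1305
1635 = 1×1305 + 330
1305 = 3×330 + 315
330 = 1×315 + 15
315 = 21×15 + 0
gcd = 15, but 15 ∤ 430166, so the congruence has no solution.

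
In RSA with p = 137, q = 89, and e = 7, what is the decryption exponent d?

φ(n) = (p−1)(q−1) = 136·88 = 11968.
Need d with 7·d ≡ 1 (mod 11968). Apply the extended Euclidean algorithm:
11968 = 1709·7 + 5
7 = 1·5 + 2
5 = 2·2 + 1
2 = 2·1 + 0
Back-substitute:
1 = 5 − 2·2
1 = −2·7 + 3·5
1 = 3·11968 − 5129·7
So 7·(-5129) ≡ 1 (mod 11968), hence d ≡ -5129 ≡ 6839 (mod 11968).

6839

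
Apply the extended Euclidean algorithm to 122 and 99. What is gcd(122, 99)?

Repeated division:
122 = 1*99 + 23
99 = 4*23 + 7
23 = 3*7 + 2
7 = 3*2 + 1
2 = 2*1 + 0
gcd(122, 99) = 1.
Express as a combination:
1 = 7 − 3·2
1 = −3·23 + 10·7
1 = 10·99 − 43·23
1 = −43·122 + 53·99
So 1 = (-43)·122 + (53)·99.

1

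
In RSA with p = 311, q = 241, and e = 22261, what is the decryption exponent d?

φ(n) = (p−1)(q−1) = 310·240 = 74400.
Need d with 22261·d ≡ 1 (mod 74400). Apply the extended Euclidean algorithm:
74400 = 3×22261 + 7617
22261 = 2×7617 + 7027
7617 = 1×7027 + 590
7027 = 11×590 + 537
590 = 1×537 + 53
537 = 10×53 + 7
53 = 7×7 + 4
7 = 1×4 + 3
4 = 1×3 + 1
3 = 3×1 + 0
Back-substitute:
1 = 4 − 3
1 = −7 + 2·4
1 = 2·53 − 15·7
1 = −15·537 + 152·53
1 = 152·590 − 167·537
1 = −167·7027 + 1989·590
1 = 1989·7617 − 2156·7027
1 = −2156·22261 + 6301·7617
1 = 6301·74400 − 21059·22261
So 22261·(-21059) ≡ 1 (mod 74400), hence d ≡ -21059 ≡ 53341 (mod 74400).

53341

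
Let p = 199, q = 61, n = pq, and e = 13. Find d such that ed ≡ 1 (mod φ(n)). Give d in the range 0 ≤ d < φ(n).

6397

φ(n) = (p−1)(q−1) = 198·60 = 11880.
Need d with 13·d ≡ 1 (mod 11880). Apply the extended Euclidean algorithm:
11880 = 913*13 + 11
13 = 1*11 + 2
11 = 5*2 + 1
2 = 2*1 + 0
Back-substitute:
1 = 11 − 5·2
1 = −5·13 + 6·11
1 = 6·11880 − 5483·13
So 13·(-5483) ≡ 1 (mod 11880), hence d ≡ -5483 ≡ 6397 (mod 11880).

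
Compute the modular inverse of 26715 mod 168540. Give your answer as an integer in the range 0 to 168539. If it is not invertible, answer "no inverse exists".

Compute gcd(26715, 168540):
168540 = 6×26715 + 8250
26715 = 3×8250 + 1965
8250 = 4×1965 + 390
1965 = 5×390 + 15
390 = 26×15 + 0
Since gcd = 15 > 1, 26715 is not a unit mod 168540.

no inverse exists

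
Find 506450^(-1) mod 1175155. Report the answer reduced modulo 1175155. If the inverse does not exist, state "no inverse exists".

no inverse exists

Euclidean algorithm on 1175155, 506450:
1175155 = 2*506450 + 162255
506450 = 3*162255 + 19685
162255 = 8*19685 + 4775
19685 = 4*4775 + 585
4775 = 8*585 + 95
585 = 6*95 + 15
95 = 6*15 + 5
15 = 3*5 + 0
Since gcd = 5 > 1, 506450 is not a unit mod 1175155.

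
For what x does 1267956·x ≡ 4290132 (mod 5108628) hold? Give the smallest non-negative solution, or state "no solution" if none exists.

343357

First find gcd(1267956, 5108628):
5108628 = 4×1267956 + 36804
1267956 = 34×36804 + 16620
36804 = 2×16620 + 3564
16620 = 4×3564 + 2364
3564 = 1×2364 + 1200
2364 = 1×1200 + 1164
1200 = 1×1164 + 36
1164 = 32×36 + 12
36 = 3×12 + 0
gcd = 12 and 12 | 4290132, so solutions exist. Divide through by 12: 105663x ≡ 357511 (mod 425719).
Now find 105663⁻¹ mod 425719:
425719 = 4×105663 + 3067
105663 = 34×3067 + 1385
3067 = 2×1385 + 297
1385 = 4×297 + 197
297 = 1×197 + 100
197 = 1×100 + 97
100 = 1×97 + 3
97 = 32×3 + 1
3 = 3×1 + 0
Back-substitute:
1 = 97 − 32·3
1 = −32·100 + 33·97
1 = 33·197 − 65·100
1 = −65·297 + 98·197
1 = 98·1385 − 457·297
1 = −457·3067 + 1012·1385
1 = 1012·105663 − 34865·3067
1 = −34865·425719 + 140472·105663
So 105663⁻¹ ≡ 140472 (mod 425719).
Then x ≡ 140472·357511 ≡ 343357 (mod 425719); the smallest non-negative solution is x = 343357.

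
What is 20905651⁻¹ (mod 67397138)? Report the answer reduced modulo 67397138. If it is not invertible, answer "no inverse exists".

38209873

Run Euclid on (67397138, 20905651):
67397138 = 3×20905651 + 4680185
20905651 = 4×4680185 + 2184911
4680185 = 2×2184911 + 310363
2184911 = 7×310363 + 12370
310363 = 25×12370 + 1113
12370 = 11×1113 + 127
1113 = 8×127 + 97
127 = 1×97 + 30
97 = 3×30 + 7
30 = 4×7 + 2
7 = 3×2 + 1
2 = 2×1 + 0
Since gcd(20905651, 67397138) = 1, back-substitute to write 1 as a combination:
1 = 7 − 3·2
1 = −3·30 + 13·7
1 = 13·97 − 42·30
1 = −42·127 + 55·97
1 = 55·1113 − 482·127
1 = −482·12370 + 5357·1113
1 = 5357·310363 − 134407·12370
1 = −134407·2184911 + 946206·310363
1 = 946206·4680185 − 2026819·2184911
1 = −2026819·20905651 + 9053482·4680185
1 = 9053482·67397138 − 29187265·20905651
Thus 20905651·(-29187265) ≡ 1 (mod 67397138); reducing, -29187265 mod 67397138 = 38209873.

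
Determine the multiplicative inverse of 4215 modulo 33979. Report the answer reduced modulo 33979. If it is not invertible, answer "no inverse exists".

25845

Apply the Euclidean algorithm to 33979 and 4215:
33979 = 8×4215 + 259
4215 = 16×259 + 71
259 = 3×71 + 46
71 = 1×46 + 25
46 = 1×25 + 21
25 = 1×21 + 4
21 = 5×4 + 1
4 = 4×1 + 0
The gcd is 1. Working backward:
1 = 21 − 5·4
1 = −5·25 + 6·21
1 = 6·46 − 11·25
1 = −11·71 + 17·46
1 = 17·259 − 62·71
1 = −62·4215 + 1009·259
1 = 1009·33979 − 8134·4215
Hence 4215⁻¹ ≡ -8134 ≡ 25845 (mod 33979).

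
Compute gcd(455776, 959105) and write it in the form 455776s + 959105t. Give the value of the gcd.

Repeated division:
959105 = 2×455776 + 47553
455776 = 9×47553 + 27799
47553 = 1×27799 + 19754
27799 = 1×19754 + 8045
19754 = 2×8045 + 3664
8045 = 2×3664 + 717
3664 = 5×717 + 79
717 = 9×79 + 6
79 = 13×6 + 1
6 = 6×1 + 0
gcd(455776, 959105) = 1.
Back-substituting:
1 = 79 − 13·6
1 = −13·717 + 118·79
1 = 118·3664 − 603·717
1 = −603·8045 + 1324·3664
1 = 1324·19754 − 3251·8045
1 = −3251·27799 + 4575·19754
1 = 4575·47553 − 7826·27799
1 = −7826·455776 + 75009·47553
1 = 75009·959105 − 157844·455776
So 1 = (75009)·959105 + (-157844)·455776.

1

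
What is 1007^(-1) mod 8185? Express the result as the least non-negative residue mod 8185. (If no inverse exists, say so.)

Run Euclid on (8185, 1007):
8185 = 8·1007 + 129
1007 = 7·129 + 104
129 = 1·104 + 25
104 = 4·25 + 4
25 = 6·4 + 1
4 = 4·1 + 0
gcd = 1, so the inverse exists. Back-substitute:
1 = 25 − 6·4
1 = −6·104 + 25·25
1 = 25·129 − 31·104
1 = −31·1007 + 242·129
1 = 242·8185 − 1967·1007
Thus 1007·(-1967) ≡ 1 (mod 8185); reducing, -1967 mod 8185 = 6218.

6218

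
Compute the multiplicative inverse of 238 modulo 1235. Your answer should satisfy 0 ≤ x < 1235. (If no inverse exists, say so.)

192

Run Euclid on (1235, 238):
1235 = 5*238 + 45
238 = 5*45 + 13
45 = 3*13 + 6
13 = 2*6 + 1
6 = 6*1 + 0
The gcd is 1. Working backward:
1 = 13 − 2·6
1 = −2·45 + 7·13
1 = 7·238 − 37·45
1 = −37·1235 + 192·238
So 238·192 ≡ 1 (mod 1235).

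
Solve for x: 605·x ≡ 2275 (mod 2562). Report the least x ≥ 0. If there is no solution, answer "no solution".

1253

First find gcd(605, 2562):
2562 = 4·605 + 142
605 = 4·142 + 37
142 = 3·37 + 31
37 = 1·31 + 6
31 = 5·6 + 1
6 = 6·1 + 0
gcd = 1, so a unique solution mod 2562 exists.
Back-substitute for the Bézout coefficients:
1 = 31 − 5·6
1 = −5·37 + 6·31
1 = 6·142 − 23·37
1 = −23·605 + 98·142
1 = 98·2562 − 415·605
So 605·(-415) ≡ 1 (mod 2562), giving 605⁻¹ ≡ 2147.
x ≡ 605⁻¹·2275 ≡ 2147·2275 ≡ 1253 (mod 2562).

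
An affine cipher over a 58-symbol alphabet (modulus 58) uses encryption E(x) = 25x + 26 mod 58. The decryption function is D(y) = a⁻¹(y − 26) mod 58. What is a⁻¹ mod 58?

7

gcd(58, 25) by repeated division:
58 = 2·25 + 8
25 = 3·8 + 1
8 = 8·1 + 0
gcd = 1, so the inverse exists. Back-substitute:
1 = 25 − 3·8
1 = −3·58 + 7·25
So 25·7 ≡ 1 (mod 58).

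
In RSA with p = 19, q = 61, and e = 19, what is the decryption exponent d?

739

φ(n) = (p−1)(q−1) = 18·60 = 1080.
Need d with 19·d ≡ 1 (mod 1080). Apply the extended Euclidean algorithm:
1080 = 56*19 + 16
19 = 1*16 + 3
16 = 5*3 + 1
3 = 3*1 + 0
Back-substitute:
1 = 16 − 5·3
1 = −5·19 + 6·16
1 = 6·1080 − 341·19
So 19·(-341) ≡ 1 (mod 1080), hence d ≡ -341 ≡ 739 (mod 1080).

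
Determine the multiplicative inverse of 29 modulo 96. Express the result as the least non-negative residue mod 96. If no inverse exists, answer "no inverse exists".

53

Extended Euclidean algorithm:
96 = 3×29 + 9
29 = 3×9 + 2
9 = 4×2 + 1
2 = 2×1 + 0
The gcd is 1. Working backward:
1 = 9 − 4·2
1 = −4·29 + 13·9
1 = 13·96 − 43·29
So 29·(-43) ≡ 1 (mod 96), and -43 ≡ 53 (mod 96).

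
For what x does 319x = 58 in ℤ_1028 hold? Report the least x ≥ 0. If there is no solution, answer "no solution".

374

First find gcd(319, 1028):
1028 = 3·319 + 71
319 = 4·71 + 35
71 = 2·35 + 1
35 = 35·1 + 0
gcd = 1, so a unique solution mod 1028 exists.
Back-substitute for the Bézout coefficients:
1 = 71 − 2·35
1 = −2·319 + 9·71
1 = 9·1028 − 29·319
So 319·(-29) ≡ 1 (mod 1028), giving 319⁻¹ ≡ 999.
x ≡ 319⁻¹·58 ≡ 999·58 ≡ 374 (mod 1028).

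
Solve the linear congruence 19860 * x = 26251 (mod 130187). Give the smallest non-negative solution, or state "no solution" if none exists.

First find gcd(19860, 130187):
130187 = 6·19860 + 11027
19860 = 1·11027 + 8833
11027 = 1·8833 + 2194
8833 = 4·2194 + 57
2194 = 38·57 + 28
57 = 2·28 + 1
28 = 28·1 + 0
gcd = 1, so a unique solution mod 130187 exists.
Back-substitute for the Bézout coefficients:
1 = 57 − 2·28
1 = −2·2194 + 77·57
1 = 77·8833 − 310·2194
1 = −310·11027 + 387·8833
1 = 387·19860 − 697·11027
1 = −697·130187 + 4569·19860
So 19860·(4569) ≡ 1 (mod 130187), giving 19860⁻¹ ≡ 4569.
x ≡ 19860⁻¹·26251 ≡ 4569·26251 ≡ 38592 (mod 130187).

38592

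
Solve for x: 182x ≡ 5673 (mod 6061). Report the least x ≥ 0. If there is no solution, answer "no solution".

1996

First find gcd(182, 6061):
6061 = 33*182 + 55
182 = 3*55 + 17
55 = 3*17 + 4
17 = 4*4 + 1
4 = 4*1 + 0
gcd = 1, so a unique solution mod 6061 exists.
Back-substitute for the Bézout coefficients:
1 = 17 − 4·4
1 = −4·55 + 13·17
1 = 13·182 − 43·55
1 = −43·6061 + 1432·182
So 182·(1432) ≡ 1 (mod 6061), giving 182⁻¹ ≡ 1432.
x ≡ 182⁻¹·5673 ≡ 1432·5673 ≡ 1996 (mod 6061).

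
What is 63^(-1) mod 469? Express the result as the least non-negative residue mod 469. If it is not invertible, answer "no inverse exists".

Compute gcd(63, 469):
469 = 7×63 + 28
63 = 2×28 + 7
28 = 4×7 + 0
Since gcd = 7 > 1, 63 is not a unit mod 469.

no inverse exists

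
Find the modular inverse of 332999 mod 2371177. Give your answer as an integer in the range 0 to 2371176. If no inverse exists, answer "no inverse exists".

2289923

gcd(2371177, 332999) by repeated division:
2371177 = 7·332999 + 40184
332999 = 8·40184 + 11527
40184 = 3·11527 + 5603
11527 = 2·5603 + 321
5603 = 17·321 + 146
321 = 2·146 + 29
146 = 5·29 + 1
29 = 29·1 + 0
gcd = 1, so the inverse exists. Back-substitute:
1 = 146 − 5·29
1 = −5·321 + 11·146
1 = 11·5603 − 192·321
1 = −192·11527 + 395·5603
1 = 395·40184 − 1377·11527
1 = −1377·332999 + 11411·40184
1 = 11411·2371177 − 81254·332999
Hence 332999⁻¹ ≡ -81254 ≡ 2289923 (mod 2371177).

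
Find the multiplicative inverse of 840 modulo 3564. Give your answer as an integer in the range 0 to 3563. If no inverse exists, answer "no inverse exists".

no inverse exists

Euclidean algorithm on 3564, 840:
3564 = 4*840 + 204
840 = 4*204 + 24
204 = 8*24 + 12
24 = 2*12 + 0
The gcd is 12, not 1, hence no inverse exists.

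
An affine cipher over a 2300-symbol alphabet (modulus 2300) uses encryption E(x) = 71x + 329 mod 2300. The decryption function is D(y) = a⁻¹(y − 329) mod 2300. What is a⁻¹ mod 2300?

1231

Extended Euclidean algorithm:
2300 = 32*71 + 28
71 = 2*28 + 15
28 = 1*15 + 13
15 = 1*13 + 2
13 = 6*2 + 1
2 = 2*1 + 0
Since gcd(71, 2300) = 1, back-substitute to write 1 as a combination:
1 = 13 − 6·2
1 = −6·15 + 7·13
1 = 7·28 − 13·15
1 = −13·71 + 33·28
1 = 33·2300 − 1069·71
So 71·(-1069) ≡ 1 (mod 2300), and -1069 ≡ 1231 (mod 2300).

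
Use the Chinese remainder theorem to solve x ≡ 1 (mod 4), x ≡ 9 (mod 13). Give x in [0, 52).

Write x = 1 + 4·k. Then 4·k ≡ 9 − 1 ≡ 8 (mod 13).
Need 4⁻¹ mod 13. Extended Euclid on (13, 4):
13 = 3·4 + 1
4 = 4·1 + 0
Back-substitute:
1 = 13 − 3·4
4⁻¹ ≡ 10 (mod 13), so k ≡ 10·8 ≡ 2 (mod 13).
x = 1 + 4·2 = 9.

9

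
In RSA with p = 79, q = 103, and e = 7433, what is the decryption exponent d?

4229

φ(n) = (p−1)(q−1) = 78·102 = 7956.
Need d with 7433·d ≡ 1 (mod 7956). Apply the extended Euclidean algorithm:
7956 = 1×7433 + 523
7433 = 14×523 + 111
523 = 4×111 + 79
111 = 1×79 + 32
79 = 2×32 + 15
32 = 2×15 + 2
15 = 7×2 + 1
2 = 2×1 + 0
Back-substitute:
1 = 15 − 7·2
1 = −7·32 + 15·15
1 = 15·79 − 37·32
1 = −37·111 + 52·79
1 = 52·523 − 245·111
1 = −245·7433 + 3482·523
1 = 3482·7956 − 3727·7433
So 7433·(-3727) ≡ 1 (mod 7956), hence d ≡ -3727 ≡ 4229 (mod 7956).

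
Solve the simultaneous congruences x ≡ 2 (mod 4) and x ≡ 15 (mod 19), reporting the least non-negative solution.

34

Write x = 2 + 4·k. Then 4·k ≡ 15 − 2 ≡ 13 (mod 19).
Need 4⁻¹ mod 19. Extended Euclid on (19, 4):
19 = 4·4 + 3
4 = 1·3 + 1
3 = 3·1 + 0
Back-substitute:
1 = 4 − 3
1 = −19 + 5·4
4⁻¹ ≡ 5 (mod 19), so k ≡ 5·13 ≡ 8 (mod 19).
x = 2 + 4·8 = 34.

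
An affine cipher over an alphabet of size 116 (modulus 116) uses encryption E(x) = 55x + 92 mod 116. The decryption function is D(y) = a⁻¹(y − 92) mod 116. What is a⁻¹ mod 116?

Extended Euclidean algorithm:
116 = 2*55 + 6
55 = 9*6 + 1
6 = 6*1 + 0
The gcd is 1. Working backward:
1 = 55 − 9·6
1 = −9·116 + 19·55
So 55·19 ≡ 1 (mod 116).

19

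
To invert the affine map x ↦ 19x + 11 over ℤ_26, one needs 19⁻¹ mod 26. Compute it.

Apply the Euclidean algorithm to 26 and 19:
26 = 1*19 + 7
19 = 2*7 + 5
7 = 1*5 + 2
5 = 2*2 + 1
2 = 2*1 + 0
The gcd is 1. Working backward:
1 = 5 − 2·2
1 = −2·7 + 3·5
1 = 3·19 − 8·7
1 = −8·26 + 11·19
So 19·11 ≡ 1 (mod 26).

11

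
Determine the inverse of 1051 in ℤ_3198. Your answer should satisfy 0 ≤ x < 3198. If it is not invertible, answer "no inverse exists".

Extended Euclidean algorithm:
3198 = 3*1051 + 45
1051 = 23*45 + 16
45 = 2*16 + 13
16 = 1*13 + 3
13 = 4*3 + 1
3 = 3*1 + 0
The gcd is 1. Working backward:
1 = 13 − 4·3
1 = −4·16 + 5·13
1 = 5·45 − 14·16
1 = −14·1051 + 327·45
1 = 327·3198 − 995·1051
So 1051·(-995) ≡ 1 (mod 3198), and -995 ≡ 2203 (mod 3198).

2203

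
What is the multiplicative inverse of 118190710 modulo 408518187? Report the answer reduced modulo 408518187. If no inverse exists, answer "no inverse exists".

Euclidean algorithm on 408518187, 118190710:
408518187 = 3·118190710 + 53946057
118190710 = 2·53946057 + 10298596
53946057 = 5·10298596 + 2453077
10298596 = 4·2453077 + 486288
2453077 = 5·486288 + 21637
486288 = 22·21637 + 10274
21637 = 2·10274 + 1089
10274 = 9·1089 + 473
1089 = 2·473 + 143
473 = 3·143 + 44
143 = 3·44 + 11
44 = 4·11 + 0
Since gcd = 11 > 1, 118190710 is not a unit mod 408518187.

no inverse exists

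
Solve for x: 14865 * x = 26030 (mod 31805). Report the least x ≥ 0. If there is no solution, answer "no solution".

2458

First find gcd(14865, 31805):
31805 = 2×14865 + 2075
14865 = 7×2075 + 340
2075 = 6×340 + 35
340 = 9×35 + 25
35 = 1×25 + 10
25 = 2×10 + 5
10 = 2×5 + 0
gcd = 5 and 5 | 26030, so solutions exist. Divide through by 5: 2973x ≡ 5206 (mod 6361).
Now find 2973⁻¹ mod 6361:
6361 = 2*2973 + 415
2973 = 7*415 + 68
415 = 6*68 + 7
68 = 9*7 + 5
7 = 1*5 + 2
5 = 2*2 + 1
2 = 2*1 + 0
Back-substitute:
1 = 5 − 2·2
1 = −2·7 + 3·5
1 = 3·68 − 29·7
1 = −29·415 + 177·68
1 = 177·2973 − 1268·415
1 = −1268·6361 + 2713·2973
So 2973⁻¹ ≡ 2713 (mod 6361).
Then x ≡ 2713·5206 ≡ 2458 (mod 6361); the smallest non-negative solution is x = 2458.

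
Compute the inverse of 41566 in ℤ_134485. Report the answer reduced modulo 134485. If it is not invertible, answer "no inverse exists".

90046

Extended Euclidean algorithm:
134485 = 3·41566 + 9787
41566 = 4·9787 + 2418
9787 = 4·2418 + 115
2418 = 21·115 + 3
115 = 38·3 + 1
3 = 3·1 + 0
Since gcd(41566, 134485) = 1, back-substitute to write 1 as a combination:
1 = 115 − 38·3
1 = −38·2418 + 799·115
1 = 799·9787 − 3234·2418
1 = −3234·41566 + 13735·9787
1 = 13735·134485 − 44439·41566
Thus 41566·(-44439) ≡ 1 (mod 134485); reducing, -44439 mod 134485 = 90046.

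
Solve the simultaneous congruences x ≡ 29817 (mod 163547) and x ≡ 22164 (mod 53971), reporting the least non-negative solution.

Write x = 29817 + 163547·k. Then 163547·k ≡ 22164 − 29817 ≡ 46318 (mod 53971).
Need 163547⁻¹ mod 53971. Extended Euclid on (53971, 1634):
53971 = 33·1634 + 49
1634 = 33·49 + 17
49 = 2·17 + 15
17 = 1·15 + 2
15 = 7·2 + 1
2 = 2·1 + 0
Back-substitute:
1 = 15 − 7·2
1 = −7·17 + 8·15
1 = 8·49 − 23·17
1 = −23·1634 + 767·49
1 = 767·53971 − 25334·1634
163547⁻¹ ≡ 28637 (mod 53971), so k ≡ 28637·46318 ≡ 17270 (mod 53971).
x = 29817 + 163547·17270 = 2824486507.

2824486507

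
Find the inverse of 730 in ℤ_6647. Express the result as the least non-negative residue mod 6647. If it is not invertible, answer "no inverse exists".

2158

gcd(6647, 730) by repeated division:
6647 = 9·730 + 77
730 = 9·77 + 37
77 = 2·37 + 3
37 = 12·3 + 1
3 = 3·1 + 0
Since gcd(730, 6647) = 1, back-substitute to write 1 as a combination:
1 = 37 − 12·3
1 = −12·77 + 25·37
1 = 25·730 − 237·77
1 = −237·6647 + 2158·730
So 730·2158 ≡ 1 (mod 6647).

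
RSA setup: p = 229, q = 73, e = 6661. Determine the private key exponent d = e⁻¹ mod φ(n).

6733

φ(n) = (p−1)(q−1) = 228·72 = 16416.
Need d with 6661·d ≡ 1 (mod 16416). Apply the extended Euclidean algorithm:
16416 = 2·6661 + 3094
6661 = 2·3094 + 473
3094 = 6·473 + 256
473 = 1·256 + 217
256 = 1·217 + 39
217 = 5·39 + 22
39 = 1·22 + 17
22 = 1·17 + 5
17 = 3·5 + 2
5 = 2·2 + 1
2 = 2·1 + 0
Back-substitute:
1 = 5 − 2·2
1 = −2·17 + 7·5
1 = 7·22 − 9·17
1 = −9·39 + 16·22
1 = 16·217 − 89·39
1 = −89·256 + 105·217
1 = 105·473 − 194·256
1 = −194·3094 + 1269·473
1 = 1269·6661 − 2732·3094
1 = −2732·16416 + 6733·6661
So 6661·6733 ≡ 1 (mod 16416), hence d = 6733.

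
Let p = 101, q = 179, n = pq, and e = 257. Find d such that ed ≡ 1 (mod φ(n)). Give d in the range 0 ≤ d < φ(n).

1593

φ(n) = (p−1)(q−1) = 100·178 = 17800.
Need d with 257·d ≡ 1 (mod 17800). Apply the extended Euclidean algorithm:
17800 = 69*257 + 67
257 = 3*67 + 56
67 = 1*56 + 11
56 = 5*11 + 1
11 = 11*1 + 0
Back-substitute:
1 = 56 − 5·11
1 = −5·67 + 6·56
1 = 6·257 − 23·67
1 = −23·17800 + 1593·257
So 257·1593 ≡ 1 (mod 17800), hence d = 1593.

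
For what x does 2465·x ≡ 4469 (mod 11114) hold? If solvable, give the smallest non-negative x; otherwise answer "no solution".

First find gcd(2465, 11114):
11114 = 4*2465 + 1254
2465 = 1*1254 + 1211
1254 = 1*1211 + 43
1211 = 28*43 + 7
43 = 6*7 + 1
7 = 7*1 + 0
gcd = 1, so a unique solution mod 11114 exists.
Back-substitute for the Bézout coefficients:
1 = 43 − 6·7
1 = −6·1211 + 169·43
1 = 169·1254 − 175·1211
1 = −175·2465 + 344·1254
1 = 344·11114 − 1551·2465
So 2465·(-1551) ≡ 1 (mod 11114), giving 2465⁻¹ ≡ 9563.
x ≡ 2465⁻¹·4469 ≡ 9563·4469 ≡ 3717 (mod 11114).

3717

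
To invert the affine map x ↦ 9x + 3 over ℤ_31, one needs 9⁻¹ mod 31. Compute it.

Apply the Euclidean algorithm to 31 and 9:
31 = 3×9 + 4
9 = 2×4 + 1
4 = 4×1 + 0
gcd = 1, so the inverse exists. Back-substitute:
1 = 9 − 2·4
1 = −2·31 + 7·9
So 9·7 ≡ 1 (mod 31).

7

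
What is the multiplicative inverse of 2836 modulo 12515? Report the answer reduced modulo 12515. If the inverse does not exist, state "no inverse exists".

Extended Euclidean algorithm:
12515 = 4·2836 + 1171
2836 = 2·1171 + 494
1171 = 2·494 + 183
494 = 2·183 + 128
183 = 1·128 + 55
128 = 2·55 + 18
55 = 3·18 + 1
18 = 18·1 + 0
Since gcd(2836, 12515) = 1, back-substitute to write 1 as a combination:
1 = 55 − 3·18
1 = −3·128 + 7·55
1 = 7·183 − 10·128
1 = −10·494 + 27·183
1 = 27·1171 − 64·494
1 = −64·2836 + 155·1171
1 = 155·12515 − 684·2836
Hence 2836⁻¹ ≡ -684 ≡ 11831 (mod 12515).

11831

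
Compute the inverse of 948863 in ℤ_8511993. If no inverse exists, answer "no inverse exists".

Extended Euclidean algorithm:
8511993 = 8·948863 + 921089
948863 = 1·921089 + 27774
921089 = 33·27774 + 4547
27774 = 6·4547 + 492
4547 = 9·492 + 119
492 = 4·119 + 16
119 = 7·16 + 7
16 = 2·7 + 2
7 = 3·2 + 1
2 = 2·1 + 0
The gcd is 1. Working backward:
1 = 7 − 3·2
1 = −3·16 + 7·7
1 = 7·119 − 52·16
1 = −52·492 + 215·119
1 = 215·4547 − 1987·492
1 = −1987·27774 + 12137·4547
1 = 12137·921089 − 402508·27774
1 = −402508·948863 + 414645·921089
1 = 414645·8511993 − 3719668·948863
Hence 948863⁻¹ ≡ -3719668 ≡ 4792325 (mod 8511993).

4792325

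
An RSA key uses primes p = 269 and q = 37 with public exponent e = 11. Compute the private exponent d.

φ(n) = (p−1)(q−1) = 268·36 = 9648.
Need d with 11·d ≡ 1 (mod 9648). Apply the extended Euclidean algorithm:
9648 = 877·11 + 1
11 = 11·1 + 0
Back-substitute:
1 = 9648 − 877·11
So 11·(-877) ≡ 1 (mod 9648), hence d ≡ -877 ≡ 8771 (mod 9648).

8771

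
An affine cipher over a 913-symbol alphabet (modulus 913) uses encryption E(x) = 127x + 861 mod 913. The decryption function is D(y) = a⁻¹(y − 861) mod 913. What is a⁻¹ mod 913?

gcd(913, 127) by repeated division:
913 = 7·127 + 24
127 = 5·24 + 7
24 = 3·7 + 3
7 = 2·3 + 1
3 = 3·1 + 0
The gcd is 1. Working backward:
1 = 7 − 2·3
1 = −2·24 + 7·7
1 = 7·127 − 37·24
1 = −37·913 + 266·127
So 127·266 ≡ 1 (mod 913).

266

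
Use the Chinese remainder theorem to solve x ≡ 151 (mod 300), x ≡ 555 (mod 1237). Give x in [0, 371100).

257851

Write x = 151 + 300·k. Then 300·k ≡ 555 − 151 ≡ 404 (mod 1237).
Need 300⁻¹ mod 1237. Extended Euclid on (1237, 300):
1237 = 4×300 + 37
300 = 8×37 + 4
37 = 9×4 + 1
4 = 4×1 + 0
Back-substitute:
1 = 37 − 9·4
1 = −9·300 + 73·37
1 = 73·1237 − 301·300
300⁻¹ ≡ 936 (mod 1237), so k ≡ 936·404 ≡ 859 (mod 1237).
x = 151 + 300·859 = 257851.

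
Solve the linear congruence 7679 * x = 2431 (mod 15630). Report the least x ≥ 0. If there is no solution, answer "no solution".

959

First find gcd(7679, 15630):
15630 = 2*7679 + 272
7679 = 28*272 + 63
272 = 4*63 + 20
63 = 3*20 + 3
20 = 6*3 + 2
3 = 1*2 + 1
2 = 2*1 + 0
gcd = 1, so a unique solution mod 15630 exists.
Back-substitute for the Bézout coefficients:
1 = 3 − 2
1 = −20 + 7·3
1 = 7·63 − 22·20
1 = −22·272 + 95·63
1 = 95·7679 − 2682·272
1 = −2682·15630 + 5459·7679
So 7679·(5459) ≡ 1 (mod 15630), giving 7679⁻¹ ≡ 5459.
x ≡ 7679⁻¹·2431 ≡ 5459·2431 ≡ 959 (mod 15630).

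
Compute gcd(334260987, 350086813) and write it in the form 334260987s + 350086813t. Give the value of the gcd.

1

Repeated division:
350086813 = 1*334260987 + 15825826
334260987 = 21*15825826 + 1918641
15825826 = 8*1918641 + 476698
1918641 = 4*476698 + 11849
476698 = 40*11849 + 2738
11849 = 4*2738 + 897
2738 = 3*897 + 47
897 = 19*47 + 4
47 = 11*4 + 3
4 = 1*3 + 1
3 = 3*1 + 0
gcd(334260987, 350086813) = 1.
Back-substituting:
1 = 4 − 3
1 = −47 + 12·4
1 = 12·897 − 229·47
1 = −229·2738 + 699·897
1 = 699·11849 − 3025·2738
1 = −3025·476698 + 121699·11849
1 = 121699·1918641 − 489821·476698
1 = −489821·15825826 + 4040267·1918641
1 = 4040267·334260987 − 85335428·15825826
1 = −85335428·350086813 + 89375695·334260987
So 1 = (-85335428)·350086813 + (89375695)·334260987.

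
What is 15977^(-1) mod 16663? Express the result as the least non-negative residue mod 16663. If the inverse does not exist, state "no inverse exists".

gcd(16663, 15977) by repeated division:
16663 = 1×15977 + 686
15977 = 23×686 + 199
686 = 3×199 + 89
199 = 2×89 + 21
89 = 4×21 + 5
21 = 4×5 + 1
5 = 5×1 + 0
The gcd is 1. Working backward:
1 = 21 − 4·5
1 = −4·89 + 17·21
1 = 17·199 − 38·89
1 = −38·686 + 131·199
1 = 131·15977 − 3051·686
1 = −3051·16663 + 3182·15977
So 15977·3182 ≡ 1 (mod 16663).

3182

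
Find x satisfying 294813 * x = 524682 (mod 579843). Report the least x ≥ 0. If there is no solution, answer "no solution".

First find gcd(294813, 579843):
579843 = 1×294813 + 285030
294813 = 1×285030 + 9783
285030 = 29×9783 + 1323
9783 = 7×1323 + 522
1323 = 2×522 + 279
522 = 1×279 + 243
279 = 1×243 + 36
243 = 6×36 + 27
36 = 1×27 + 9
27 = 3×9 + 0
gcd = 9 and 9 | 524682, so solutions exist. Divide through by 9: 32757x ≡ 58298 (mod 64427).
Now find 32757⁻¹ mod 64427:
64427 = 1×32757 + 31670
32757 = 1×31670 + 1087
31670 = 29×1087 + 147
1087 = 7×147 + 58
147 = 2×58 + 31
58 = 1×31 + 27
31 = 1×27 + 4
27 = 6×4 + 3
4 = 1×3 + 1
3 = 3×1 + 0
Back-substitute:
1 = 4 − 3
1 = −27 + 7·4
1 = 7·31 − 8·27
1 = −8·58 + 15·31
1 = 15·147 − 38·58
1 = −38·1087 + 281·147
1 = 281·31670 − 8187·1087
1 = −8187·32757 + 8468·31670
1 = 8468·64427 − 16655·32757
So 32757·(-16655) ≡ 1 (mod 64427), i.e. 32757⁻¹ ≡ 47772.
Then x ≡ 47772·58298 ≡ 26127 (mod 64427); the smallest non-negative solution is x = 26127.

26127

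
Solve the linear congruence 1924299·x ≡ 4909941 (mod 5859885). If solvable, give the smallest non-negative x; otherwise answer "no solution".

1744229

First find gcd(1924299, 5859885):
5859885 = 3*1924299 + 86988
1924299 = 22*86988 + 10563
86988 = 8*10563 + 2484
10563 = 4*2484 + 627
2484 = 3*627 + 603
627 = 1*603 + 24
603 = 25*24 + 3
24 = 8*3 + 0
gcd = 3 and 3 | 4909941, so solutions exist. Divide through by 3: 641433x ≡ 1636647 (mod 1953295).
Now find 641433⁻¹ mod 1953295:
1953295 = 3·641433 + 28996
641433 = 22·28996 + 3521
28996 = 8·3521 + 828
3521 = 4·828 + 209
828 = 3·209 + 201
209 = 1·201 + 8
201 = 25·8 + 1
8 = 8·1 + 0
Back-substitute:
1 = 201 − 25·8
1 = −25·209 + 26·201
1 = 26·828 − 103·209
1 = −103·3521 + 438·828
1 = 438·28996 − 3607·3521
1 = −3607·641433 + 79792·28996
1 = 79792·1953295 − 242983·641433
So 641433·(-242983) ≡ 1 (mod 1953295), i.e. 641433⁻¹ ≡ 1710312.
Then x ≡ 1710312·1636647 ≡ 1744229 (mod 1953295); the smallest non-negative solution is x = 1744229.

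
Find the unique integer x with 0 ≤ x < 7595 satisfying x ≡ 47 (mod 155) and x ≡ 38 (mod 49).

822

Write x = 47 + 155·k. Then 155·k ≡ 38 − 47 ≡ 40 (mod 49).
Need 155⁻¹ mod 49. Extended Euclid on (49, 8):
49 = 6·8 + 1
8 = 8·1 + 0
Back-substitute:
1 = 49 − 6·8
155⁻¹ ≡ 43 (mod 49), so k ≡ 43·40 ≡ 5 (mod 49).
x = 47 + 155·5 = 822.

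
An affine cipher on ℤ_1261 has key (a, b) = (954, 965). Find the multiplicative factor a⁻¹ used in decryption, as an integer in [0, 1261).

gcd(1261, 954) by repeated division:
1261 = 1×954 + 307
954 = 3×307 + 33
307 = 9×33 + 10
33 = 3×10 + 3
10 = 3×3 + 1
3 = 3×1 + 0
gcd = 1, so the inverse exists. Back-substitute:
1 = 10 − 3·3
1 = −3·33 + 10·10
1 = 10·307 − 93·33
1 = −93·954 + 289·307
1 = 289·1261 − 382·954
Thus 954·(-382) ≡ 1 (mod 1261); reducing, -382 mod 1261 = 879.

879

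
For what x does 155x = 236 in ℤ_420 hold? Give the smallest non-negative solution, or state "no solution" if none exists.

gcd(155, 420):
420 = 2×155 + 110
155 = 1×110 + 45
110 = 2×45 + 20
45 = 2×20 + 5
20 = 4×5 + 0
gcd = 5, but 5 ∤ 236, so the congruence has no solution.

no solution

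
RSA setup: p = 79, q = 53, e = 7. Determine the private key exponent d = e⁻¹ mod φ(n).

1159

φ(n) = (p−1)(q−1) = 78·52 = 4056.
Need d with 7·d ≡ 1 (mod 4056). Apply the extended Euclidean algorithm:
4056 = 579·7 + 3
7 = 2·3 + 1
3 = 3·1 + 0
Back-substitute:
1 = 7 − 2·3
1 = −2·4056 + 1159·7
So 7·1159 ≡ 1 (mod 4056), hence d = 1159.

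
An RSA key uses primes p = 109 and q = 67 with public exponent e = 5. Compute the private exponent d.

4277

φ(n) = (p−1)(q−1) = 108·66 = 7128.
Need d with 5·d ≡ 1 (mod 7128). Apply the extended Euclidean algorithm:
7128 = 1425×5 + 3
5 = 1×3 + 2
3 = 1×2 + 1
2 = 2×1 + 0
Back-substitute:
1 = 3 − 2
1 = −5 + 2·3
1 = 2·7128 − 2851·5
So 5·(-2851) ≡ 1 (mod 7128), hence d ≡ -2851 ≡ 4277 (mod 7128).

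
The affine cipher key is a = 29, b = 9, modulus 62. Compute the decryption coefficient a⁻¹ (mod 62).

15

Apply the Euclidean algorithm to 62 and 29:
62 = 2×29 + 4
29 = 7×4 + 1
4 = 4×1 + 0
Since gcd(29, 62) = 1, back-substitute to write 1 as a combination:
1 = 29 − 7·4
1 = −7·62 + 15·29
So 29·15 ≡ 1 (mod 62).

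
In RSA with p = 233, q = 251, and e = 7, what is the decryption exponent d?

33143

φ(n) = (p−1)(q−1) = 232·250 = 58000.
Need d with 7·d ≡ 1 (mod 58000). Apply the extended Euclidean algorithm:
58000 = 8285*7 + 5
7 = 1*5 + 2
5 = 2*2 + 1
2 = 2*1 + 0
Back-substitute:
1 = 5 − 2·2
1 = −2·7 + 3·5
1 = 3·58000 − 24857·7
So 7·(-24857) ≡ 1 (mod 58000), hence d ≡ -24857 ≡ 33143 (mod 58000).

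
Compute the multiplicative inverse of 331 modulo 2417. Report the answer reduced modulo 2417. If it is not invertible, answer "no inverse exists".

Apply the Euclidean algorithm to 2417 and 331:
2417 = 7*331 + 100
331 = 3*100 + 31
100 = 3*31 + 7
31 = 4*7 + 3
7 = 2*3 + 1
3 = 3*1 + 0
gcd = 1, so the inverse exists. Back-substitute:
1 = 7 − 2·3
1 = −2·31 + 9·7
1 = 9·100 − 29·31
1 = −29·331 + 96·100
1 = 96·2417 − 701·331
Thus 331·(-701) ≡ 1 (mod 2417); reducing, -701 mod 2417 = 1716.

1716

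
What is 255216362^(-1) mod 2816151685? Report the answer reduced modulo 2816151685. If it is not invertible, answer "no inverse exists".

2694713713

gcd(2816151685, 255216362) by repeated division:
2816151685 = 11·255216362 + 8771703
255216362 = 29·8771703 + 836975
8771703 = 10·836975 + 401953
836975 = 2·401953 + 33069
401953 = 12·33069 + 5125
33069 = 6·5125 + 2319
5125 = 2·2319 + 487
2319 = 4·487 + 371
487 = 1·371 + 116
371 = 3·116 + 23
116 = 5·23 + 1
23 = 23·1 + 0
The gcd is 1. Working backward:
1 = 116 − 5·23
1 = −5·371 + 16·116
1 = 16·487 − 21·371
1 = −21·2319 + 100·487
1 = 100·5125 − 221·2319
1 = −221·33069 + 1426·5125
1 = 1426·401953 − 17333·33069
1 = −17333·836975 + 36092·401953
1 = 36092·8771703 − 378253·836975
1 = −378253·255216362 + 11005429·8771703
1 = 11005429·2816151685 − 121437972·255216362
Thus 255216362·(-121437972) ≡ 1 (mod 2816151685); reducing, -121437972 mod 2816151685 = 2694713713.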